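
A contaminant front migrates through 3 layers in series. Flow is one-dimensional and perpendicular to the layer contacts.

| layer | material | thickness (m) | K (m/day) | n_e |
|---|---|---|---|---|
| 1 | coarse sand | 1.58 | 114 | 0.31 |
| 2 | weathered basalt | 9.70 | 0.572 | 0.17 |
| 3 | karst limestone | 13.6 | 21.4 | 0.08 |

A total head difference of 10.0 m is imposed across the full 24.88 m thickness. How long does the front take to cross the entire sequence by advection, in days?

5.68

With flow normal to the layers, continuity requires the same specific discharge q through every layer.
Σ(b_i/K_i) = 1.58/114 + 9.70/0.572 + 13.6/21.4 = 17.61 d.
q = Δh / Σ(b_i/K_i) = 10.0 / 17.61 = 0.5679 m/day.
In each layer the seepage velocity is v_i = q/n_i, so the layer transit time is t_i = b_i·n_i / q:
  layer 1 (coarse sand): t_1 = 1.58 × 0.31 / 0.5679 = 0.8624 d
  layer 2 (weathered basalt): t_2 = 9.70 × 0.17 / 0.5679 = 2.903 d
  layer 3 (karst limestone): t_3 = 13.6 × 0.08 / 0.5679 = 1.916 d
Total t = Σ t_i = 5.682 days.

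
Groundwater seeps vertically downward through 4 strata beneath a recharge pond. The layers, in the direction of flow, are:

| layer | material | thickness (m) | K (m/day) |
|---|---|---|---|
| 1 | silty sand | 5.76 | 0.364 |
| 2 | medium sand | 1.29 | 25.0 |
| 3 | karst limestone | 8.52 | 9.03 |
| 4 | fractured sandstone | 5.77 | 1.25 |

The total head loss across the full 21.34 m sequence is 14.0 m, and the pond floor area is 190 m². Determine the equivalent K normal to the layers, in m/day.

Flow is perpendicular to layering, so the layers act in series and the equivalent K is the thickness-weighted harmonic mean.
Total thickness L = 5.76 + 1.29 + 8.52 + 5.77 = 21.34 m.
Σ(b_i/K_i) = 5.76/0.364 + 1.29/25.0 + 8.52/9.03 + 5.77/1.25 = 21.44 d.
K_eq = L / Σ(b_i/K_i) = 21.34 / 21.44 = 0.9956 m/day.

0.996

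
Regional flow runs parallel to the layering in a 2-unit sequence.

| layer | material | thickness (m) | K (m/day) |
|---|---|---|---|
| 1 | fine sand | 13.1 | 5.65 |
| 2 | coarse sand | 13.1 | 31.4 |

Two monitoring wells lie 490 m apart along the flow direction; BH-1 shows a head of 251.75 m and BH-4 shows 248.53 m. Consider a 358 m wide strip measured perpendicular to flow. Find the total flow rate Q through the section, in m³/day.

1140

Flow is parallel to layering, so each bed carries its own Darcy discharge and the transmissivities add.
Σ(K_i·b_i) = 5.65×13.1 + 31.4×13.1 = 485.4 m²/day.
Hydraulic gradient i = (251.75 − 248.53) / 490 = 3.22 / 490 = 0.006571.
Q = Σ(K_i·b_i) · W · i = 485.4 × 358 × 0.006571 = 1142 m³/day.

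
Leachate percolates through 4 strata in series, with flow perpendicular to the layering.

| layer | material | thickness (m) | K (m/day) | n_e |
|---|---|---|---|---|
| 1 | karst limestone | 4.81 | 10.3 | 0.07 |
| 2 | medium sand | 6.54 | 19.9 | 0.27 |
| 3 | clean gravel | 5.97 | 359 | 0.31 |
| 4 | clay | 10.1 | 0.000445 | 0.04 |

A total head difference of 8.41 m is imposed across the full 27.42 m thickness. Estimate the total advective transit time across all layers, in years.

With flow normal to the layers, continuity requires the same specific discharge q through every layer.
Σ(b_i/K_i) = 4.81/10.3 + 6.54/19.9 + 5.97/359 + 10.1/0.000445 = 22697 d.
q = Δh / Σ(b_i/K_i) = 8.41 / 22697 = 0.0003705 m/day.
In each layer the seepage velocity is v_i = q/n_i, so the layer transit time is t_i = b_i·n_i / q:
  layer 1 (karst limestone): t_1 = 4.81 × 0.07 / 0.0003705 = 908.7 d
  layer 2 (medium sand): t_2 = 6.54 × 0.27 / 0.0003705 = 4766 d
  layer 3 (clean gravel): t_3 = 5.97 × 0.31 / 0.0003705 = 4995 d
  layer 4 (clay): t_4 = 10.1 × 0.04 / 0.0003705 = 1090 d
Total t = Σ t_i = 11759 days = 32.20 years.

32.2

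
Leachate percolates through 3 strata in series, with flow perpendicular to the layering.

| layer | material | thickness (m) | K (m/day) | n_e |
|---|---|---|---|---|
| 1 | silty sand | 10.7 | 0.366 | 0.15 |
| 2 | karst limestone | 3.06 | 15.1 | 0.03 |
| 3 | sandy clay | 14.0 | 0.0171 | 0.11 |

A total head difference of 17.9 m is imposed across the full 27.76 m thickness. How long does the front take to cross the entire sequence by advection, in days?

153

With flow normal to the layers, continuity requires the same specific discharge q through every layer.
Σ(b_i/K_i) = 10.7/0.366 + 3.06/15.1 + 14.0/0.0171 = 848.2 d.
q = Δh / Σ(b_i/K_i) = 17.9 / 848.2 = 0.02110 m/day.
In each layer the seepage velocity is v_i = q/n_i, so the layer transit time is t_i = b_i·n_i / q:
  layer 1 (silty sand): t_1 = 10.7 × 0.15 / 0.02110 = 76.05 d
  layer 2 (karst limestone): t_2 = 3.06 × 0.03 / 0.02110 = 4.350 d
  layer 3 (sandy clay): t_3 = 14.0 × 0.11 / 0.02110 = 72.97 d
Total t = Σ t_i = 153.4 days.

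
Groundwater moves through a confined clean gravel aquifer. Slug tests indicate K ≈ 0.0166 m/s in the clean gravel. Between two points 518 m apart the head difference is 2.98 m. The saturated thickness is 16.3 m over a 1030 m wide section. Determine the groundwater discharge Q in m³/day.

139000

Convert K: 0.0166 m/s × 86400 = 1434 m/day.
Cross-sectional area A = 1030 × 16.3 = 16789 m².
Hydraulic gradient i = Δh / L = 2.98 / 518 = 0.005753.
Darcy's law: Q = K · A · i = 1434 × 16789 × 0.005753 = 1.385e+05 m³/day.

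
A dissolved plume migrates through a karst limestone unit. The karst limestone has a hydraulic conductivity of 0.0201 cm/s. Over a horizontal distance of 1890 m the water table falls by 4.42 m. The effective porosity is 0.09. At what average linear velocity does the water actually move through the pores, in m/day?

0.451

Convert K: 0.0201 cm/s × 864 = 17.37 m/day.
Hydraulic gradient i = Δh / L = 4.42 / 1890 = 0.002339.
Darcy flux q = K · i = 17.37 × 0.002339 = 0.04061 m/day.
Seepage velocity v = q / n_e = 0.04061 / 0.09 = 0.4513 m/day.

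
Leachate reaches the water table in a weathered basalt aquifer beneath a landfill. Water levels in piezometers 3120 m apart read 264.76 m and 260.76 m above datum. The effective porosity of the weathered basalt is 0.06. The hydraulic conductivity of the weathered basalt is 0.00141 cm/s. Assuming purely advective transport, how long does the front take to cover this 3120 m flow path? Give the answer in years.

328

Convert K: 0.00141 cm/s × 864 = 1.218 m/day.
Hydraulic gradient i = (264.76 − 260.76) / 3120 = 4 / 3120 = 0.001282.
Darcy flux q = K · i = 1.218 × 0.001282 = 0.001562 m/day.
Seepage velocity v = q / n_e = 0.001562 / 0.06 = 0.02603 m/day.
Travel time t = L / v = 3120 / 0.02603 = 1.199e+05 days = 328.2 years.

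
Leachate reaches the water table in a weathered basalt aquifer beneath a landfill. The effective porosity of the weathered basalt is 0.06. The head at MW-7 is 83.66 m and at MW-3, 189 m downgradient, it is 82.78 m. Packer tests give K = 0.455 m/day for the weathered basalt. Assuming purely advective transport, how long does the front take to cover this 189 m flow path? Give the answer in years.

14.7

Hydraulic gradient i = (83.66 − 82.78) / 189 = 0.88 / 189 = 0.004656.
Darcy flux q = K · i = 0.4550 × 0.004656 = 0.002119 m/day.
Seepage velocity v = q / n_e = 0.002119 / 0.06 = 0.03531 m/day.
Travel time t = L / v = 189 / 0.03531 = 5353 days = 14.66 years.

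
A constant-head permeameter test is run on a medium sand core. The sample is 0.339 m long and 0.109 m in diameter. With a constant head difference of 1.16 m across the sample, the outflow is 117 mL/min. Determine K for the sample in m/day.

5.28

Cross-sectional area A = π·(d/2)² = π × (0.109/2)² = 0.009331 m².
Convert discharge: 117 mL/min = 1.950e-06 m³/s.
Darcy's law rearranged: K = Q·L / (A·Δh) = 1.950e-06 × 0.339 / (0.009331 × 1.16) = 6.107e-05 m/s = 5.277 m/day.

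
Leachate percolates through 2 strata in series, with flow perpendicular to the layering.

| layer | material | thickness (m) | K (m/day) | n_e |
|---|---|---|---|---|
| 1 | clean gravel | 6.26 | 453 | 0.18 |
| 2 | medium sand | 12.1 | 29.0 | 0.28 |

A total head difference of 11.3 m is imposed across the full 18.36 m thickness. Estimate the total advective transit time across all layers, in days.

0.172

With flow normal to the layers, continuity requires the same specific discharge q through every layer.
Σ(b_i/K_i) = 6.26/453 + 12.1/29.0 = 0.4311 d.
q = Δh / Σ(b_i/K_i) = 11.3 / 0.4311 = 26.21 m/day.
In each layer the seepage velocity is v_i = q/n_i, so the layer transit time is t_i = b_i·n_i / q:
  layer 1 (clean gravel): t_1 = 6.26 × 0.18 / 26.21 = 0.04298 d
  layer 2 (medium sand): t_2 = 12.1 × 0.28 / 26.21 = 0.1292 d
Total t = Σ t_i = 0.1722 days.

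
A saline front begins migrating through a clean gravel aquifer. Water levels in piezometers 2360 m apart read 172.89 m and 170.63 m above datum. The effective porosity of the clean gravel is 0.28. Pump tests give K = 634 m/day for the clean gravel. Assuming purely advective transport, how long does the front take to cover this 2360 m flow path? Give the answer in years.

Hydraulic gradient i = (172.89 − 170.63) / 2360 = 2.26 / 2360 = 0.0009576.
Darcy flux q = K · i = 634.0 × 0.0009576 = 0.6071 m/day.
Seepage velocity v = q / n_e = 0.6071 / 0.28 = 2.168 m/day.
Travel time t = L / v = 2360 / 2.168 = 1088 days = 2.980 years.

2.98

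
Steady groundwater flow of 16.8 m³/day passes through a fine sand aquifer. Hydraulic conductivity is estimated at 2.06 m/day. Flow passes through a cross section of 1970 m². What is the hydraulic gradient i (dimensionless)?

0.00414

From Q = K·A·i, i = Q / (K·A) = 16.8 / (2.060 × 1970) = 0.004140.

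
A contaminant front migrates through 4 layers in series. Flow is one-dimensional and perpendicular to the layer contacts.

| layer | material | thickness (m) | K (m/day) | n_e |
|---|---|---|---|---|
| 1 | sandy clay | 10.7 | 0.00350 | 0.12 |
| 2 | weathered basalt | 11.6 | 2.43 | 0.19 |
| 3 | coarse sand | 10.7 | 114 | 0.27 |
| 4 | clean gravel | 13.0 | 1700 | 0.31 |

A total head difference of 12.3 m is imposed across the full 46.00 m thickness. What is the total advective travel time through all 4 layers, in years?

7.09

With flow normal to the layers, continuity requires the same specific discharge q through every layer.
Σ(b_i/K_i) = 10.7/0.00350 + 11.6/2.43 + 10.7/114 + 13.0/1700 = 3062 d.
q = Δh / Σ(b_i/K_i) = 12.3 / 3062 = 0.004017 m/day.
In each layer the seepage velocity is v_i = q/n_i, so the layer transit time is t_i = b_i·n_i / q:
  layer 1 (sandy clay): t_1 = 10.7 × 0.12 / 0.004017 = 319.6 d
  layer 2 (weathered basalt): t_2 = 11.6 × 0.19 / 0.004017 = 548.7 d
  layer 3 (coarse sand): t_3 = 10.7 × 0.27 / 0.004017 = 719.2 d
  layer 4 (clean gravel): t_4 = 13.0 × 0.31 / 0.004017 = 1003 d
Total t = Σ t_i = 2591 days = 7.093 years.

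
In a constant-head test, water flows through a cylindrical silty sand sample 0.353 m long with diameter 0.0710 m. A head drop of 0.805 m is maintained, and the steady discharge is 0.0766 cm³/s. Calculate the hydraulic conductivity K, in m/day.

0.733

Cross-sectional area A = π·(d/2)² = π × (0.0710/2)² = 0.003959 m².
Convert discharge: 0.0766 cm³/s = 7.660e-08 m³/s.
Darcy's law rearranged: K = Q·L / (A·Δh) = 7.660e-08 × 0.353 / (0.003959 × 0.805) = 8.484e-06 m/s = 0.7330 m/day.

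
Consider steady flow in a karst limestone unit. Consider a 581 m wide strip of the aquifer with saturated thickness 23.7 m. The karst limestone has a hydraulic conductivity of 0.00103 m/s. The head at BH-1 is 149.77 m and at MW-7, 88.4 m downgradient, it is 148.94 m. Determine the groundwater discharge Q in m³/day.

11500

Convert K: 0.00103 m/s × 86400 = 88.99 m/day.
Cross-sectional area A = 581 × 23.7 = 13770 m².
Hydraulic gradient i = (149.77 − 148.94) / 88.4 = 0.83 / 88.4 = 0.009389.
Darcy's law: Q = K · A · i = 88.99 × 13770 × 0.009389 = 11505 m³/day.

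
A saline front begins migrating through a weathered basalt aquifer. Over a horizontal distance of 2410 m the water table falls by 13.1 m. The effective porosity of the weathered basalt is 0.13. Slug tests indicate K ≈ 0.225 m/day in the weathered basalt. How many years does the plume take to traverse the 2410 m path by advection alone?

701

Hydraulic gradient i = Δh / L = 13.1 / 2410 = 0.005436.
Darcy flux q = K · i = 0.2250 × 0.005436 = 0.001223 m/day.
Seepage velocity v = q / n_e = 0.001223 / 0.13 = 0.009408 m/day.
Travel time t = L / v = 2410 / 0.009408 = 2.562e+05 days = 701.3 years.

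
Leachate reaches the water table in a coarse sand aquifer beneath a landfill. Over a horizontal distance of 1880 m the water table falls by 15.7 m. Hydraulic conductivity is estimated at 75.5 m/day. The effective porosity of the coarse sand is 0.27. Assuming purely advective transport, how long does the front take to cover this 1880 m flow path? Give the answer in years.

Hydraulic gradient i = Δh / L = 15.7 / 1880 = 0.008351.
Darcy flux q = K · i = 75.50 × 0.008351 = 0.6305 m/day.
Seepage velocity v = q / n_e = 0.6305 / 0.27 = 2.335 m/day.
Travel time t = L / v = 1880 / 2.335 = 805.1 days = 2.204 years.

2.20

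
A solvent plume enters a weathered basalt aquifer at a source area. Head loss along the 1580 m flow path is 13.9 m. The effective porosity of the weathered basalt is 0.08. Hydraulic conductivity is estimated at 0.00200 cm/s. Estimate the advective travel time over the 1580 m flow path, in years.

22.8

Convert K: 0.00200 cm/s × 864 = 1.728 m/day.
Hydraulic gradient i = Δh / L = 13.9 / 1580 = 0.008797.
Darcy flux q = K · i = 1.728 × 0.008797 = 0.01520 m/day.
Seepage velocity v = q / n_e = 0.01520 / 0.08 = 0.1900 m/day.
Travel time t = L / v = 1580 / 0.1900 = 8315 days = 22.76 years.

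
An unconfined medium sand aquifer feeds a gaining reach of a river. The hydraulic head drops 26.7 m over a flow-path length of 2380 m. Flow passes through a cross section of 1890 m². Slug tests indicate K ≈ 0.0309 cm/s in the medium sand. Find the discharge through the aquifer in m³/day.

Convert K: 0.0309 cm/s × 864 = 26.70 m/day.
Hydraulic gradient i = Δh / L = 26.7 / 2380 = 0.01122.
Darcy's law: Q = K · A · i = 26.70 × 1890 × 0.01122 = 566.1 m³/day.

566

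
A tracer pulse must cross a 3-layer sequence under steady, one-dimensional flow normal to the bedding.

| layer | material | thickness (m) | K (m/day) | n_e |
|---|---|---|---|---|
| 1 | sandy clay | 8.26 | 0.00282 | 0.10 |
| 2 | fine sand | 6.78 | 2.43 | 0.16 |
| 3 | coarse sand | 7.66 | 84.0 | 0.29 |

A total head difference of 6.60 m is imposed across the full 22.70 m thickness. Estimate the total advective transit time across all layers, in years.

5.03

With flow normal to the layers, continuity requires the same specific discharge q through every layer.
Σ(b_i/K_i) = 8.26/0.00282 + 6.78/2.43 + 7.66/84.0 = 2932 d.
q = Δh / Σ(b_i/K_i) = 6.60 / 2932 = 0.002251 m/day.
In each layer the seepage velocity is v_i = q/n_i, so the layer transit time is t_i = b_i·n_i / q:
  layer 1 (sandy clay): t_1 = 8.26 × 0.10 / 0.002251 = 366.9 d
  layer 2 (fine sand): t_2 = 6.78 × 0.16 / 0.002251 = 481.9 d
  layer 3 (coarse sand): t_3 = 7.66 × 0.29 / 0.002251 = 986.8 d
Total t = Σ t_i = 1836 days = 5.026 years.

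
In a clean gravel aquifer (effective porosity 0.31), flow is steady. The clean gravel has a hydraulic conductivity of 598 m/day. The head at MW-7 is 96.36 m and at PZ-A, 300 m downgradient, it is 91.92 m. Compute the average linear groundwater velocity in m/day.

28.5

Hydraulic gradient i = (96.36 − 91.92) / 300 = 4.44 / 300 = 0.01480.
Darcy flux q = K · i = 598.0 × 0.01480 = 8.850 m/day.
Seepage velocity v = q / n_e = 8.850 / 0.31 = 28.55 m/day.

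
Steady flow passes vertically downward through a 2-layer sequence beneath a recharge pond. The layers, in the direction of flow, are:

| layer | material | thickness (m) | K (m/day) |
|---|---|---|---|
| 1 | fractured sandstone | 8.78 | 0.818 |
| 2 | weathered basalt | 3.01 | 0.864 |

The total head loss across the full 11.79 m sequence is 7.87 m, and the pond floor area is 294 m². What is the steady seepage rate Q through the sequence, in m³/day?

Flow is perpendicular to layering, so the layers act in series and the equivalent K is the thickness-weighted harmonic mean.
Total thickness L = 8.78 + 3.01 = 11.79 m.
Σ(b_i/K_i) = 8.78/0.818 + 3.01/0.864 = 14.22 d.
K_eq = L / Σ(b_i/K_i) = 11.79 / 14.22 = 0.8293 m/day.
Q = K_eq · A · (Δh/L) = 0.8293 × 294 × (7.87/11.79) = 162.7 m³/day.

163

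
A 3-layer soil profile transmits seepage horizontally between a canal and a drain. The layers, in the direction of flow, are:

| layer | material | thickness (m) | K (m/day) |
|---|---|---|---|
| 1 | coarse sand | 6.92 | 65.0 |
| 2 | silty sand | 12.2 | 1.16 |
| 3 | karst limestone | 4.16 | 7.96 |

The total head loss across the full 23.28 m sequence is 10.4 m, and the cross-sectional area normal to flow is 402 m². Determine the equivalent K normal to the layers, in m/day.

2.09

Flow is perpendicular to layering, so the layers act in series and the equivalent K is the thickness-weighted harmonic mean.
Total thickness L = 6.92 + 12.2 + 4.16 = 23.28 m.
Σ(b_i/K_i) = 6.92/65.0 + 12.2/1.16 + 4.16/7.96 = 11.15 d.
K_eq = L / Σ(b_i/K_i) = 23.28 / 11.15 = 2.089 m/day.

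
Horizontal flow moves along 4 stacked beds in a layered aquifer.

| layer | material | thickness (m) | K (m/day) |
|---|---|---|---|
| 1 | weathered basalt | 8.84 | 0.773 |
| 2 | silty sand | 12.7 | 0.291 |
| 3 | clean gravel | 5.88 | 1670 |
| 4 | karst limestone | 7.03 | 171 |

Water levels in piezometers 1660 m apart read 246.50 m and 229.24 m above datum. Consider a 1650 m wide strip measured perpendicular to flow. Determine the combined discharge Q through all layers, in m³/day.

Flow is parallel to layering, so each bed carries its own Darcy discharge and the transmissivities add.
Σ(K_i·b_i) = 0.773×8.84 + 0.291×12.7 + 1670×5.88 + 171×7.03 = 11032 m²/day.
Hydraulic gradient i = (246.50 − 229.24) / 1660 = 17.26 / 1660 = 0.01040.
Q = Σ(K_i·b_i) · W · i = 11032 × 1650 × 0.01040 = 1.893e+05 m³/day.

189000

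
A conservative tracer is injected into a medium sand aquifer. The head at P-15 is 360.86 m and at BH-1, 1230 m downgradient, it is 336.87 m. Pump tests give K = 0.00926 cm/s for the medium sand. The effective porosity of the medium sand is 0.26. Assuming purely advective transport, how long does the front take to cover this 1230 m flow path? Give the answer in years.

Convert K: 0.00926 cm/s × 864 = 8.001 m/day.
Hydraulic gradient i = (360.86 − 336.87) / 1230 = 23.99 / 1230 = 0.01950.
Darcy flux q = K · i = 8.001 × 0.01950 = 0.1560 m/day.
Seepage velocity v = q / n_e = 0.1560 / 0.26 = 0.6002 m/day.
Travel time t = L / v = 1230 / 0.6002 = 2049 days = 5.611 years.

5.61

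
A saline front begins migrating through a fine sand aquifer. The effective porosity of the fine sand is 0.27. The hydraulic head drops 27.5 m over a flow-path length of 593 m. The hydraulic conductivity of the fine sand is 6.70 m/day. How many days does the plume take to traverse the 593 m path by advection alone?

515

Hydraulic gradient i = Δh / L = 27.5 / 593 = 0.04637.
Darcy flux q = K · i = 6.700 × 0.04637 = 0.3107 m/day.
Seepage velocity v = q / n_e = 0.3107 / 0.27 = 1.151 m/day.
Travel time t = L / v = 593 / 1.151 = 515.3 days.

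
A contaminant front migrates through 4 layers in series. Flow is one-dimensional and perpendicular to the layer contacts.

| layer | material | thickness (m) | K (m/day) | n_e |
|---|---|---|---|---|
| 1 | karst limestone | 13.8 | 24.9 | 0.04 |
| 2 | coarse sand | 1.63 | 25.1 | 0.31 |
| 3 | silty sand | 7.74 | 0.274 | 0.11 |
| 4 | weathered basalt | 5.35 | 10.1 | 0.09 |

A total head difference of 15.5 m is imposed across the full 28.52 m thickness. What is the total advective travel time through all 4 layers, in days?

With flow normal to the layers, continuity requires the same specific discharge q through every layer.
Σ(b_i/K_i) = 13.8/24.9 + 1.63/25.1 + 7.74/0.274 + 5.35/10.1 = 29.40 d.
q = Δh / Σ(b_i/K_i) = 15.5 / 29.40 = 0.5273 m/day.
In each layer the seepage velocity is v_i = q/n_i, so the layer transit time is t_i = b_i·n_i / q:
  layer 1 (karst limestone): t_1 = 13.8 × 0.04 / 0.5273 = 1.047 d
  layer 2 (coarse sand): t_2 = 1.63 × 0.31 / 0.5273 = 0.9583 d
  layer 3 (silty sand): t_3 = 7.74 × 0.11 / 0.5273 = 1.615 d
  layer 4 (weathered basalt): t_4 = 5.35 × 0.09 / 0.5273 = 0.9132 d
Total t = Σ t_i = 4.533 days.

4.53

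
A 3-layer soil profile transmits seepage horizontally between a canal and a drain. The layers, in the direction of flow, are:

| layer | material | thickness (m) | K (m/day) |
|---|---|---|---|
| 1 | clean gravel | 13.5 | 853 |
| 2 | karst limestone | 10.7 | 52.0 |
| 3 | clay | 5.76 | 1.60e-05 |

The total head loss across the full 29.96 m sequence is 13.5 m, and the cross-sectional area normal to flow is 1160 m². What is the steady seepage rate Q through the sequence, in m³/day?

0.0435

Flow is perpendicular to layering, so the layers act in series and the equivalent K is the thickness-weighted harmonic mean.
Total thickness L = 13.5 + 10.7 + 5.76 = 29.96 m.
Σ(b_i/K_i) = 13.5/853 + 10.7/52.0 + 5.76/1.60e-05 = 3.600e+05 d.
K_eq = L / Σ(b_i/K_i) = 29.96 / 3.600e+05 = 8.322e-05 m/day.
Q = K_eq · A · (Δh/L) = 8.322e-05 × 1160 × (13.5/29.96) = 0.04350 m³/day.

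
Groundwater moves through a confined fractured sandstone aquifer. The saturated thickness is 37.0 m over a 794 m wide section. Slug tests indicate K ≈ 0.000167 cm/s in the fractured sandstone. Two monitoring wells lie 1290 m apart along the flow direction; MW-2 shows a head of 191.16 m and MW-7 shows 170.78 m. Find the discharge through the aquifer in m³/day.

67.0

Convert K: 0.000167 cm/s × 864 = 0.1443 m/day.
Cross-sectional area A = 794 × 37.0 = 29378 m².
Hydraulic gradient i = (191.16 − 170.78) / 1290 = 20.38 / 1290 = 0.01580.
Darcy's law: Q = K · A · i = 0.1443 × 29378 × 0.01580 = 66.97 m³/day.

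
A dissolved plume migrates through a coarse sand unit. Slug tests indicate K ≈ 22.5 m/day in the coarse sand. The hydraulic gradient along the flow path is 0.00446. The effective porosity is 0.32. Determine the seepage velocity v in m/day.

0.314

Hydraulic gradient i = 0.00446.
Darcy flux q = K · i = 22.50 × 0.004460 = 0.1004 m/day.
Seepage velocity v = q / n_e = 0.1004 / 0.32 = 0.3136 m/day.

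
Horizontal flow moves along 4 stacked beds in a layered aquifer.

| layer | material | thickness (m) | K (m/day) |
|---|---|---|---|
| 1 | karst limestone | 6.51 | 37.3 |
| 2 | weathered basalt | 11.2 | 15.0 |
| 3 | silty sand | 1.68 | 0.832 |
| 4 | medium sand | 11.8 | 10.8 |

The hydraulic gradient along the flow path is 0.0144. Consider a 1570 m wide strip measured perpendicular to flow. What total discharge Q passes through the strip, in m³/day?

Flow is parallel to layering, so each bed carries its own Darcy discharge and the transmissivities add.
Σ(K_i·b_i) = 37.3×6.51 + 15.0×11.2 + 0.832×1.68 + 10.8×11.8 = 539.7 m²/day.
Hydraulic gradient i = 0.0144.
Q = Σ(K_i·b_i) · W · i = 539.7 × 1570 × 0.01440 = 12201 m³/day.

12200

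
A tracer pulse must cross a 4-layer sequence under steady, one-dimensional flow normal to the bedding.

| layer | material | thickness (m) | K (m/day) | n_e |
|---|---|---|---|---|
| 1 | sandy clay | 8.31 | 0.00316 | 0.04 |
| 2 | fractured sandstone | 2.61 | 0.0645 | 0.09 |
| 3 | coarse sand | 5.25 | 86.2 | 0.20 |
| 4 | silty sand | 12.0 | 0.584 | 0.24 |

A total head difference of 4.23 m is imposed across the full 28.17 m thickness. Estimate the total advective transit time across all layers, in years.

With flow normal to the layers, continuity requires the same specific discharge q through every layer.
Σ(b_i/K_i) = 8.31/0.00316 + 2.61/0.0645 + 5.25/86.2 + 12.0/0.584 = 2691 d.
q = Δh / Σ(b_i/K_i) = 4.23 / 2691 = 0.001572 m/day.
In each layer the seepage velocity is v_i = q/n_i, so the layer transit time is t_i = b_i·n_i / q:
  layer 1 (sandy clay): t_1 = 8.31 × 0.04 / 0.001572 = 211.4 d
  layer 2 (fractured sandstone): t_2 = 2.61 × 0.09 / 0.001572 = 149.4 d
  layer 3 (coarse sand): t_3 = 5.25 × 0.20 / 0.001572 = 667.9 d
  layer 4 (silty sand): t_4 = 12.0 × 0.24 / 0.001572 = 1832 d
Total t = Σ t_i = 2861 days = 7.833 years.

7.83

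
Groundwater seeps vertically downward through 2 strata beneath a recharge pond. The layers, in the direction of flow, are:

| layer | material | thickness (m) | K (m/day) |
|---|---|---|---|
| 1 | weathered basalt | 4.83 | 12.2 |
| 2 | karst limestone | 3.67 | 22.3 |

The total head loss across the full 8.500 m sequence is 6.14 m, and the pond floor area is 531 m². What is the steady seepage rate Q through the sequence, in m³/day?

5820

Flow is perpendicular to layering, so the layers act in series and the equivalent K is the thickness-weighted harmonic mean.
Total thickness L = 4.83 + 3.67 = 8.500 m.
Σ(b_i/K_i) = 4.83/12.2 + 3.67/22.3 = 0.5605 d.
K_eq = L / Σ(b_i/K_i) = 8.500 / 0.5605 = 15.17 m/day.
Q = K_eq · A · (Δh/L) = 15.17 × 531 × (6.14/8.500) = 5817 m³/day.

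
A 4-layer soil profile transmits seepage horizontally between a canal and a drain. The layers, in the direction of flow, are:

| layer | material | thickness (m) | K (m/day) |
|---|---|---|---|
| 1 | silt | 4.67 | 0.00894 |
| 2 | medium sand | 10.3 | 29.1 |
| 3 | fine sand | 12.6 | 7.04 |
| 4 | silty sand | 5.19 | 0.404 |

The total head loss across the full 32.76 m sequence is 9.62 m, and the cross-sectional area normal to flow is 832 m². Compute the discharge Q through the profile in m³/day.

14.9

Flow is perpendicular to layering, so the layers act in series and the equivalent K is the thickness-weighted harmonic mean.
Total thickness L = 4.67 + 10.3 + 12.6 + 5.19 = 32.76 m.
Σ(b_i/K_i) = 4.67/0.00894 + 10.3/29.1 + 12.6/7.04 + 5.19/0.404 = 537.4 d.
K_eq = L / Σ(b_i/K_i) = 32.76 / 537.4 = 0.06096 m/day.
Q = K_eq · A · (Δh/L) = 0.06096 × 832 × (9.62/32.76) = 14.89 m³/day.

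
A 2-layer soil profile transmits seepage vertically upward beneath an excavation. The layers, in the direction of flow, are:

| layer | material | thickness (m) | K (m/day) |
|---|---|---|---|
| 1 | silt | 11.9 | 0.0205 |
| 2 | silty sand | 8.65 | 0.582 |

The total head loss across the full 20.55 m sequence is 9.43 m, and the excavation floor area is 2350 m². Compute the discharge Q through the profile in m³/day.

37.2

Flow is perpendicular to layering, so the layers act in series and the equivalent K is the thickness-weighted harmonic mean.
Total thickness L = 11.9 + 8.65 = 20.55 m.
Σ(b_i/K_i) = 11.9/0.0205 + 8.65/0.582 = 595.4 d.
K_eq = L / Σ(b_i/K_i) = 20.55 / 595.4 = 0.03452 m/day.
Q = K_eq · A · (Δh/L) = 0.03452 × 2350 × (9.43/20.55) = 37.22 m³/day.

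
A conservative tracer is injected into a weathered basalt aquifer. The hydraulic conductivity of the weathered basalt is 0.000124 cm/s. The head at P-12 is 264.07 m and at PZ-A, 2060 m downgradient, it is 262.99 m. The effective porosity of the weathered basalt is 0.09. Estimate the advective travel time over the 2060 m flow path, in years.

Convert K: 0.000124 cm/s × 864 = 0.1071 m/day.
Hydraulic gradient i = (264.07 − 262.99) / 2060 = 1.08 / 2060 = 0.0005243.
Darcy flux q = K · i = 0.1071 × 0.0005243 = 5.617e-05 m/day.
Seepage velocity v = q / n_e = 5.617e-05 / 0.09 = 0.0006241 m/day.
Travel time t = L / v = 2060 / 0.0006241 = 3.301e+06 days = 9037 years.

9040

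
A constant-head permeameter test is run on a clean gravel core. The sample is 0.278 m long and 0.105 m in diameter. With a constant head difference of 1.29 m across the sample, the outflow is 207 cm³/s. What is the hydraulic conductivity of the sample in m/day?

Cross-sectional area A = π·(d/2)² = π × (0.105/2)² = 0.008659 m².
Convert discharge: 207 cm³/s = 0.0002070 m³/s.
Darcy's law rearranged: K = Q·L / (A·Δh) = 0.0002070 × 0.278 / (0.008659 × 1.29) = 0.005152 m/s = 445.1 m/day.

445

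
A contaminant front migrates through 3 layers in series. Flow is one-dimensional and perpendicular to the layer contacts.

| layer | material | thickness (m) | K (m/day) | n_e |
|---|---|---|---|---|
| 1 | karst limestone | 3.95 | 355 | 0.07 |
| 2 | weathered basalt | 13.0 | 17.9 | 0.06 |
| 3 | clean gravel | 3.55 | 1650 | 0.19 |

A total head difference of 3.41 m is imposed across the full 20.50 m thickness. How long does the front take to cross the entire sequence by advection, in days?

With flow normal to the layers, continuity requires the same specific discharge q through every layer.
Σ(b_i/K_i) = 3.95/355 + 13.0/17.9 + 3.55/1650 = 0.7395 d.
q = Δh / Σ(b_i/K_i) = 3.41 / 0.7395 = 4.611 m/day.
In each layer the seepage velocity is v_i = q/n_i, so the layer transit time is t_i = b_i·n_i / q:
  layer 1 (karst limestone): t_1 = 3.95 × 0.07 / 4.611 = 0.05997 d
  layer 2 (weathered basalt): t_2 = 13.0 × 0.06 / 4.611 = 0.1692 d
  layer 3 (clean gravel): t_3 = 3.55 × 0.19 / 4.611 = 0.1463 d
Total t = Σ t_i = 0.3754 days.

0.375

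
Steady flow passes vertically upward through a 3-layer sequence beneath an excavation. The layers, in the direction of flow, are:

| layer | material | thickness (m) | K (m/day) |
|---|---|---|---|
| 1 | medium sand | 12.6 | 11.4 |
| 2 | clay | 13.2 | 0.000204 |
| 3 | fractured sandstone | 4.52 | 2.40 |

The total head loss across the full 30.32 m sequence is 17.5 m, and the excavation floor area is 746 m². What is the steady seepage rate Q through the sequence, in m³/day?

Flow is perpendicular to layering, so the layers act in series and the equivalent K is the thickness-weighted harmonic mean.
Total thickness L = 12.6 + 13.2 + 4.52 = 30.32 m.
Σ(b_i/K_i) = 12.6/11.4 + 13.2/0.000204 + 4.52/2.40 = 64709 d.
K_eq = L / Σ(b_i/K_i) = 30.32 / 64709 = 0.0004686 m/day.
Q = K_eq · A · (Δh/L) = 0.0004686 × 746 × (17.5/30.32) = 0.2017 m³/day.

0.202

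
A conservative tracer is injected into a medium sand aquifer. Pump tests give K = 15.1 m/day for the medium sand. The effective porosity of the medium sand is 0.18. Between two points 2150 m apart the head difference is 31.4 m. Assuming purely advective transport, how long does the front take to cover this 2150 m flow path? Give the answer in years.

Hydraulic gradient i = Δh / L = 31.4 / 2150 = 0.01460.
Darcy flux q = K · i = 15.10 × 0.01460 = 0.2205 m/day.
Seepage velocity v = q / n_e = 0.2205 / 0.18 = 1.225 m/day.
Travel time t = L / v = 2150 / 1.225 = 1755 days = 4.805 years.

4.80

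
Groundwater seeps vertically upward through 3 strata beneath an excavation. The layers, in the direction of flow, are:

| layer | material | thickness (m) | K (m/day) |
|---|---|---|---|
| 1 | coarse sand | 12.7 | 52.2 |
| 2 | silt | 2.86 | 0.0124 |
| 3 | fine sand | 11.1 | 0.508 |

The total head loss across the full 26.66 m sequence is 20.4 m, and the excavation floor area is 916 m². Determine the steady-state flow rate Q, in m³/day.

Flow is perpendicular to layering, so the layers act in series and the equivalent K is the thickness-weighted harmonic mean.
Total thickness L = 12.7 + 2.86 + 11.1 = 26.66 m.
Σ(b_i/K_i) = 12.7/52.2 + 2.86/0.0124 + 11.1/0.508 = 252.7 d.
K_eq = L / Σ(b_i/K_i) = 26.66 / 252.7 = 0.1055 m/day.
Q = K_eq · A · (Δh/L) = 0.1055 × 916 × (20.4/26.66) = 73.94 m³/day.

73.9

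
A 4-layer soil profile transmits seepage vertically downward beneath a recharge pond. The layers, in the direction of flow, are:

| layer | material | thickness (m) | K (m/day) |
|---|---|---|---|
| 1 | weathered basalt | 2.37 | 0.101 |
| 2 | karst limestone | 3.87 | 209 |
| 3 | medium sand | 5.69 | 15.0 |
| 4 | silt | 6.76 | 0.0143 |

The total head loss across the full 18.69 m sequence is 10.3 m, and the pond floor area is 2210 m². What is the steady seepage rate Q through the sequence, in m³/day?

Flow is perpendicular to layering, so the layers act in series and the equivalent K is the thickness-weighted harmonic mean.
Total thickness L = 2.37 + 3.87 + 5.69 + 6.76 = 18.69 m.
Σ(b_i/K_i) = 2.37/0.101 + 3.87/209 + 5.69/15.0 + 6.76/0.0143 = 496.6 d.
K_eq = L / Σ(b_i/K_i) = 18.69 / 496.6 = 0.03764 m/day.
Q = K_eq · A · (Δh/L) = 0.03764 × 2210 × (10.3/18.69) = 45.84 m³/day.

45.8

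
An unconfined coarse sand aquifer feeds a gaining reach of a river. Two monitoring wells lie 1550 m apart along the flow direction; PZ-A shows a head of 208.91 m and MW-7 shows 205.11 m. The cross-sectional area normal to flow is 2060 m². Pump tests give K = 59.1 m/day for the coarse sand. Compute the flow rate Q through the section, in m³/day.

Hydraulic gradient i = (208.91 − 205.11) / 1550 = 3.8 / 1550 = 0.002452.
Darcy's law: Q = K · A · i = 59.10 × 2060 × 0.002452 = 298.5 m³/day.

298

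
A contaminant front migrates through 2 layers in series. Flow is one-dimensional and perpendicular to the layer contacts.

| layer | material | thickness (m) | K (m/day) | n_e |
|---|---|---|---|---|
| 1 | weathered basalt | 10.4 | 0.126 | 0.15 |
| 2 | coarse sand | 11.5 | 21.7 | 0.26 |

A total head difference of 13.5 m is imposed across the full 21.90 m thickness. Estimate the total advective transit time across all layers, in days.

With flow normal to the layers, continuity requires the same specific discharge q through every layer.
Σ(b_i/K_i) = 10.4/0.126 + 11.5/21.7 = 83.07 d.
q = Δh / Σ(b_i/K_i) = 13.5 / 83.07 = 0.1625 m/day.
In each layer the seepage velocity is v_i = q/n_i, so the layer transit time is t_i = b_i·n_i / q:
  layer 1 (weathered basalt): t_1 = 10.4 × 0.15 / 0.1625 = 9.599 d
  layer 2 (coarse sand): t_2 = 11.5 × 0.26 / 0.1625 = 18.40 d
Total t = Σ t_i = 28.00 days.

28.0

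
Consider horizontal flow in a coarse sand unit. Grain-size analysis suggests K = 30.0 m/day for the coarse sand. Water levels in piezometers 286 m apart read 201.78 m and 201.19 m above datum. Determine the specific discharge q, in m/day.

0.0619

Hydraulic gradient i = (201.78 − 201.19) / 286 = 0.59 / 286 = 0.002063.
Specific discharge q = K · i = 30.00 × 0.002063 = 0.06189 m/day.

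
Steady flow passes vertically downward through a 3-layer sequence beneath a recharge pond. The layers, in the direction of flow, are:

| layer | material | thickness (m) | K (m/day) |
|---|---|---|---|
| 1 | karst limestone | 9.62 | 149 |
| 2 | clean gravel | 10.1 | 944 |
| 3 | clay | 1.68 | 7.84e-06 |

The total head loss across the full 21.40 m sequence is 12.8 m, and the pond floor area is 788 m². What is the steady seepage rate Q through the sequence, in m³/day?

0.0471

Flow is perpendicular to layering, so the layers act in series and the equivalent K is the thickness-weighted harmonic mean.
Total thickness L = 9.62 + 10.1 + 1.68 = 21.40 m.
Σ(b_i/K_i) = 9.62/149 + 10.1/944 + 1.68/7.84e-06 = 2.143e+05 d.
K_eq = L / Σ(b_i/K_i) = 21.40 / 2.143e+05 = 9.987e-05 m/day.
Q = K_eq · A · (Δh/L) = 9.987e-05 × 788 × (12.8/21.40) = 0.04707 m³/day.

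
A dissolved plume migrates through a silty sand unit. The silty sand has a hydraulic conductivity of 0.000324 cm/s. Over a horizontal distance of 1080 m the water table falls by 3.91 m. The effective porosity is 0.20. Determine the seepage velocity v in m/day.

Convert K: 0.000324 cm/s × 864 = 0.2799 m/day.
Hydraulic gradient i = Δh / L = 3.91 / 1080 = 0.003620.
Darcy flux q = K · i = 0.2799 × 0.003620 = 0.001013 m/day.
Seepage velocity v = q / n_e = 0.001013 / 0.20 = 0.005067 m/day.

0.00507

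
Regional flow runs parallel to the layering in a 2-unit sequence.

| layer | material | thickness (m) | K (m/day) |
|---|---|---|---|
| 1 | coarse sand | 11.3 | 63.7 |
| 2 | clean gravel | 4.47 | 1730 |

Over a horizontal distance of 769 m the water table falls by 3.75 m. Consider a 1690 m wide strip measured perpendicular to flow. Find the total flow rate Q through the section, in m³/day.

69700

Flow is parallel to layering, so each bed carries its own Darcy discharge and the transmissivities add.
Σ(K_i·b_i) = 63.7×11.3 + 1730×4.47 = 8453 m²/day.
Hydraulic gradient i = Δh / L = 3.75 / 769 = 0.004876.
Q = Σ(K_i·b_i) · W · i = 8453 × 1690 × 0.004876 = 69662 m³/day.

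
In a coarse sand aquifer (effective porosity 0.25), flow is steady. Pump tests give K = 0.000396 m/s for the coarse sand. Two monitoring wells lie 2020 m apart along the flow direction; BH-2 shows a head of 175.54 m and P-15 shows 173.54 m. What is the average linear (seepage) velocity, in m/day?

0.136

Convert K: 0.000396 m/s × 86400 = 34.21 m/day.
Hydraulic gradient i = (175.54 − 173.54) / 2020 = 2 / 2020 = 0.0009901.
Darcy flux q = K · i = 34.21 × 0.0009901 = 0.03388 m/day.
Seepage velocity v = q / n_e = 0.03388 / 0.25 = 0.1355 m/day.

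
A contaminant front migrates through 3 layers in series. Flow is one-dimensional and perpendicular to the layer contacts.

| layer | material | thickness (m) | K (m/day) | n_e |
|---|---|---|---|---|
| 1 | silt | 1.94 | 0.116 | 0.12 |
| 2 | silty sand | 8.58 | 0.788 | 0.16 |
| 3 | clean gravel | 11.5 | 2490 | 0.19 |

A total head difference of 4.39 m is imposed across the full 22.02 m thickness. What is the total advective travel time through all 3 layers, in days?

With flow normal to the layers, continuity requires the same specific discharge q through every layer.
Σ(b_i/K_i) = 1.94/0.116 + 8.58/0.788 + 11.5/2490 = 27.62 d.
q = Δh / Σ(b_i/K_i) = 4.39 / 27.62 = 0.1590 m/day.
In each layer the seepage velocity is v_i = q/n_i, so the layer transit time is t_i = b_i·n_i / q:
  layer 1 (silt): t_1 = 1.94 × 0.12 / 0.1590 = 1.465 d
  layer 2 (silty sand): t_2 = 8.58 × 0.16 / 0.1590 = 8.636 d
  layer 3 (clean gravel): t_3 = 11.5 × 0.19 / 0.1590 = 13.75 d
Total t = Σ t_i = 23.85 days.

23.8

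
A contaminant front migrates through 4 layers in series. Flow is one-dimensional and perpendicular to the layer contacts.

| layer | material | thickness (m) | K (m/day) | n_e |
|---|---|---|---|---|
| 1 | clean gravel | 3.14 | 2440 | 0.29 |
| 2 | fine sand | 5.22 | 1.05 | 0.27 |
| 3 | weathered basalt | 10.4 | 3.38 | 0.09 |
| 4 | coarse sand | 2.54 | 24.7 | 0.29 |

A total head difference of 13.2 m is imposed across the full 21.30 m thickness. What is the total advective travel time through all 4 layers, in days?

With flow normal to the layers, continuity requires the same specific discharge q through every layer.
Σ(b_i/K_i) = 3.14/2440 + 5.22/1.05 + 10.4/3.38 + 2.54/24.7 = 8.152 d.
q = Δh / Σ(b_i/K_i) = 13.2 / 8.152 = 1.619 m/day.
In each layer the seepage velocity is v_i = q/n_i, so the layer transit time is t_i = b_i·n_i / q:
  layer 1 (clean gravel): t_1 = 3.14 × 0.29 / 1.619 = 0.5624 d
  layer 2 (fine sand): t_2 = 5.22 × 0.27 / 1.619 = 0.8705 d
  layer 3 (weathered basalt): t_3 = 10.4 × 0.09 / 1.619 = 0.5781 d
  layer 4 (coarse sand): t_4 = 2.54 × 0.29 / 1.619 = 0.4549 d
Total t = Σ t_i = 2.466 days.

2.47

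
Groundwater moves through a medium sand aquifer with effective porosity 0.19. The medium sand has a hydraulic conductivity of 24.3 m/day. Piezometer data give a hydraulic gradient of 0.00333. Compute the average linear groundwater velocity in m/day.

0.426

Hydraulic gradient i = 0.00333.
Darcy flux q = K · i = 24.30 × 0.003330 = 0.08092 m/day.
Seepage velocity v = q / n_e = 0.08092 / 0.19 = 0.4259 m/day.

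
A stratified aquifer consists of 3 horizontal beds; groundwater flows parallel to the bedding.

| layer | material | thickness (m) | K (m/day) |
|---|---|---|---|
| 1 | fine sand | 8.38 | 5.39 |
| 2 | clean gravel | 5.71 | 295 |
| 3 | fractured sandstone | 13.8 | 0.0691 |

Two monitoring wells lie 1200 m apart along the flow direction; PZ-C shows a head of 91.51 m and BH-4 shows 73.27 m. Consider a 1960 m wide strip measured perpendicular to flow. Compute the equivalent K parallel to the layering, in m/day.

Flow is parallel to layering, so each bed carries its own Darcy discharge and the transmissivities add.
Σ(K_i·b_i) = 5.39×8.38 + 295×5.71 + 0.0691×13.8 = 1731 m²/day.
Total thickness b = 27.89 m, so K_eq = Σ(K_i·b_i)/b = 62.05 m/day.

62.0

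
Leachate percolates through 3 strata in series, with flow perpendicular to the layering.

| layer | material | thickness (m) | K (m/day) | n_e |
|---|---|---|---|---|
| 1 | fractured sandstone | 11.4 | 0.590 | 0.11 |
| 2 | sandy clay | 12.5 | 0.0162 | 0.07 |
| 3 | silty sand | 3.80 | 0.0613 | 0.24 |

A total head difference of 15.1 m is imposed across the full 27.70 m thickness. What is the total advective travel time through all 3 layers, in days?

With flow normal to the layers, continuity requires the same specific discharge q through every layer.
Σ(b_i/K_i) = 11.4/0.590 + 12.5/0.0162 + 3.80/0.0613 = 852.9 d.
q = Δh / Σ(b_i/K_i) = 15.1 / 852.9 = 0.01770 m/day.
In each layer the seepage velocity is v_i = q/n_i, so the layer transit time is t_i = b_i·n_i / q:
  layer 1 (fractured sandstone): t_1 = 11.4 × 0.11 / 0.01770 = 70.83 d
  layer 2 (sandy clay): t_2 = 12.5 × 0.07 / 0.01770 = 49.42 d
  layer 3 (silty sand): t_3 = 3.80 × 0.24 / 0.01770 = 51.51 d
Total t = Σ t_i = 171.8 days.

172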